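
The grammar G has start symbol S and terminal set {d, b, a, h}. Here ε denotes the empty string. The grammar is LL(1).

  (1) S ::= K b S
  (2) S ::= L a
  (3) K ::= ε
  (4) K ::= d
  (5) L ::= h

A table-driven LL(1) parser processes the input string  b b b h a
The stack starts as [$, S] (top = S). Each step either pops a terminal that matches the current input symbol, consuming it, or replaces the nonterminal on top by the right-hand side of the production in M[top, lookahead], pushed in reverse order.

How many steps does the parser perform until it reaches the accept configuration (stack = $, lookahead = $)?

      Stack    Input        Action
   1  $ S      b b b h a $  expand S ::= K b S
   2  $ S b K  b b b h a $  expand K ::= ε
   3  $ S b    b b b h a $  match b
   4  $ S      b b h a $    expand S ::= K b S
   5  $ S b K  b b h a $    expand K ::= ε
   6  $ S b    b b h a $    match b
   7  $ S      b h a $      expand S ::= K b S
   8  $ S b K  b h a $      expand K ::= ε
   9  $ S b    b h a $      match b
  10  $ S      h a $        expand S ::= L a
  11  $ a L    h a $        expand L ::= h
  12  $ a h    h a $        match h
  13  $ a      a $          match a
Accept reached after 13 steps.

13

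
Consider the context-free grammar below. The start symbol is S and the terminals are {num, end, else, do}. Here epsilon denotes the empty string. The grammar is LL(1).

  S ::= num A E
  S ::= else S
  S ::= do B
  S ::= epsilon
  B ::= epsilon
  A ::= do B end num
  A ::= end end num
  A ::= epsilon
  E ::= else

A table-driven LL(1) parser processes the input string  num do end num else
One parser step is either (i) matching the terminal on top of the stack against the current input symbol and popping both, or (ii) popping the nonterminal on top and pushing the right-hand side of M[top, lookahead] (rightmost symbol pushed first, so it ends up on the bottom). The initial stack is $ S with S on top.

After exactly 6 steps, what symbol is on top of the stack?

num

step 1: stack=$ S  input=num do end num else $  — expand S ::= num A E
step 2: stack=$ E A num  input=num do end num else $  — match num
step 3: stack=$ E A  input=do end num else $  — expand A ::= do B end num
step 4: stack=$ E num end B do  input=do end num else $  — match do
step 5: stack=$ E num end B  input=end num else $  — expand B ::= epsilon
step 6: stack=$ E num end  input=end num else $  — match end
Stack after step 6: $ E num (top = num).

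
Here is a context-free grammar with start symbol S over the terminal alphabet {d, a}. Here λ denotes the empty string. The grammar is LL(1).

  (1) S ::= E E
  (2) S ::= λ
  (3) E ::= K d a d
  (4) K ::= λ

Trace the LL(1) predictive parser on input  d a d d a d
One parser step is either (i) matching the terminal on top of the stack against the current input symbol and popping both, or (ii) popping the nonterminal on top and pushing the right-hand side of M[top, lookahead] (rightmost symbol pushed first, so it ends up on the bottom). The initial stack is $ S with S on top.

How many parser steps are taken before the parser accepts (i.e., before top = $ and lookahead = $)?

step 1: stack=$ S  input=d a d d a d $  — expand S ::= E E
step 2: stack=$ E E  input=d a d d a d $  — expand E ::= K d a d
step 3: stack=$ E d a d K  input=d a d d a d $  — expand K ::= λ
step 4: stack=$ E d a d  input=d a d d a d $  — match d
step 5: stack=$ E d a  input=a d d a d $  — match a
step 6: stack=$ E d  input=d d a d $  — match d
step 7: stack=$ E  input=d a d $  — expand E ::= K d a d
step 8: stack=$ d a d K  input=d a d $  — expand K ::= λ
step 9: stack=$ d a d  input=d a d $  — match d
step 10: stack=$ d a  input=a d $  — match a
step 11: stack=$ d  input=d $  — match d
Accept reached after 11 steps.

11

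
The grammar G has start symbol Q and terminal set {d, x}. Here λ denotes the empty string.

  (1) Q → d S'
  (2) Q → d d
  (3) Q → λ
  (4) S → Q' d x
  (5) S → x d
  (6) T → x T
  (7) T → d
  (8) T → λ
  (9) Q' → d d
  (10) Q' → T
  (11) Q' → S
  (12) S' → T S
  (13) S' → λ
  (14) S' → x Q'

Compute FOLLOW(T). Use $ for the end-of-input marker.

FIRST(Q) = {λ, d}
FIRST(T) = {λ, d, x}
FIRST(S) = {d, x}  (via Q' d x)
FIRST(Q') = {λ, d, x}  (via T, S)
FIRST(S') = {λ, d, x}  (via T S)
FOLLOW(Q) includes $ since Q is the start symbol.
FOLLOW(Q): Q appears on no right-hand side. Thus FOLLOW(Q) = {$}.
FOLLOW(S'): in Q→d S', the suffix after S' is empty, so FOLLOW(S') ⊇ FOLLOW(Q) = {$}. Thus FOLLOW(S') = {$}.
FOLLOW(Q'): in S→Q' d x, Q' is followed by d x with FIRST {d}; in S'→x Q', the suffix after Q' is empty, so FOLLOW(Q') ⊇ FOLLOW(S') = {$}. Thus FOLLOW(Q') = {$, d}.
FOLLOW(S): in Q'→S, the suffix after S is empty, so FOLLOW(S) ⊇ FOLLOW(Q') = {$, d}; in S'→T S, the suffix after S is empty, so FOLLOW(S) ⊇ FOLLOW(S') = {$}. Thus FOLLOW(S) = {$, d}.
FOLLOW(T): in T→x T, the suffix after T is empty (adds nothing new); in Q'→T, the suffix after T is empty, so FOLLOW(T) ⊇ FOLLOW(Q') = {$, d}; in S'→T S, T is followed by S with FIRST {d, x}. Thus FOLLOW(T) = {$, d, x}.

{$, d, x}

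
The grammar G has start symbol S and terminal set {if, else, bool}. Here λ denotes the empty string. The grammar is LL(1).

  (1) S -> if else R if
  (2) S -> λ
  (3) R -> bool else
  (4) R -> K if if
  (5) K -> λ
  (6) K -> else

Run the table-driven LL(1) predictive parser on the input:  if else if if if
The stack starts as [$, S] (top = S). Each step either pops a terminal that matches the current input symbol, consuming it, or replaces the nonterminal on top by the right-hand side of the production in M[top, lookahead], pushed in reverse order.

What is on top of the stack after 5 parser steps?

if

     Stack           Input               Action
  1  $ S             if else if if if $  expand S -> if else R if
  2  $ if R else if  if else if if if $  match if
  3  $ if R else     else if if if $     match else
  4  $ if R          if if if $          expand R -> K if if
  5  $ if if if K    if if if $          expand K -> λ
Stack after step 5: $ if if if (top = if).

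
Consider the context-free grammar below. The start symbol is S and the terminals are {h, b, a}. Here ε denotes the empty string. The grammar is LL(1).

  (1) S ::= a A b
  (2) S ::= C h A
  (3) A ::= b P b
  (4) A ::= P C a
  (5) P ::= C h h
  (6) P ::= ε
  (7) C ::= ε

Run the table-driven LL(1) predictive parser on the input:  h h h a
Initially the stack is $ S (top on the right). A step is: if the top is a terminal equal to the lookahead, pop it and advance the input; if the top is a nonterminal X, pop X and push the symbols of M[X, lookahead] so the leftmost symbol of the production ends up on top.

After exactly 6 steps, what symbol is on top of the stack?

step 1: stack=$ S  input=h h h a $  — expand S ::= C h A
step 2: stack=$ A h C  input=h h h a $  — expand C ::= ε
step 3: stack=$ A h  input=h h h a $  — match h
step 4: stack=$ A  input=h h a $  — expand A ::= P C a
step 5: stack=$ a C P  input=h h a $  — expand P ::= C h h
step 6: stack=$ a C h h C  input=h h a $  — expand C ::= ε
Stack after step 6: $ a C h h (top = h).

h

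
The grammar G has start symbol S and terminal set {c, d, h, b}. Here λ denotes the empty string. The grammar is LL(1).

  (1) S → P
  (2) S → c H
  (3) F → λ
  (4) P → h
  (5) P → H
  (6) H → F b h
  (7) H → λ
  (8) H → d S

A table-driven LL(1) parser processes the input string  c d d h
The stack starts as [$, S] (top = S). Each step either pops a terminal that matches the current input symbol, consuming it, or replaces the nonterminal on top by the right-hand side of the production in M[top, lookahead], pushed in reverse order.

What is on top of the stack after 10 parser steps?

h

      Stack  Input      Action
   1  $ S    c d d h $  expand S → c H
   2  $ H c  c d d h $  match c
   3  $ H    d d h $    expand H → d S
   4  $ S d  d d h $    match d
   5  $ S    d h $      expand S → P
   6  $ P    d h $      expand P → H
   7  $ H    d h $      expand H → d S
   8  $ S d  d h $      match d
   9  $ S    h $        expand S → P
  10  $ P    h $        expand P → h
Stack after step 10: $ h (top = h).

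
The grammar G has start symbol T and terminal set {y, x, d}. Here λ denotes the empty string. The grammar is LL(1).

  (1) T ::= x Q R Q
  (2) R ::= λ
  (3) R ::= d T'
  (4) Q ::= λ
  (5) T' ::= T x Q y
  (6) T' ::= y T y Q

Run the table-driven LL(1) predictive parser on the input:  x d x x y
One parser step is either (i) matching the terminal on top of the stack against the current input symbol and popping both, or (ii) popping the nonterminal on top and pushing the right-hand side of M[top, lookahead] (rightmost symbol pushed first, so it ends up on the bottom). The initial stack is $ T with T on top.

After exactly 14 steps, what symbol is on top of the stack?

Q

step 1: stack=$ T  input=x d x x y $  — expand T ::= x Q R Q
step 2: stack=$ Q R Q x  input=x d x x y $  — match x
step 3: stack=$ Q R Q  input=d x x y $  — expand Q ::= λ
step 4: stack=$ Q R  input=d x x y $  — expand R ::= d T'
step 5: stack=$ Q T' d  input=d x x y $  — match d
step 6: stack=$ Q T'  input=x x y $  — expand T' ::= T x Q y
step 7: stack=$ Q y Q x T  input=x x y $  — expand T ::= x Q R Q
step 8: stack=$ Q y Q x Q R Q x  input=x x y $  — match x
step 9: stack=$ Q y Q x Q R Q  input=x y $  — expand Q ::= λ
step 10: stack=$ Q y Q x Q R  input=x y $  — expand R ::= λ
step 11: stack=$ Q y Q x Q  input=x y $  — expand Q ::= λ
step 12: stack=$ Q y Q x  input=x y $  — match x
step 13: stack=$ Q y Q  input=y $  — expand Q ::= λ
step 14: stack=$ Q y  input=y $  — match y
Stack after step 14: $ Q (top = Q).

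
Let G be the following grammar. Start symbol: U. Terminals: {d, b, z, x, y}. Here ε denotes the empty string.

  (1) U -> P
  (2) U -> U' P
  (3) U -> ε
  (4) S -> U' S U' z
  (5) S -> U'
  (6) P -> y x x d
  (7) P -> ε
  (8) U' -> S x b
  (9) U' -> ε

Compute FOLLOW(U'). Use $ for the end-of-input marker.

FIRST(P) = {ε, y}
FIRST(U) = {ε, x, y, z}  (via P, U' P)
FIRST(S) = {ε, x, z}  (via U' S U' z, U')
FIRST(U') = {ε, x, z}  (via S x b)
FOLLOW(U) includes $ since U is the start symbol.
FOLLOW(U): U appears on no right-hand side. Thus FOLLOW(U) = {$}.
FOLLOW(S): in S->U' S U' z, S is followed by U' z with FIRST {x, z}; in U'->S x b, S is followed by x b with FIRST {x}. Thus FOLLOW(S) = {x, z}.
FOLLOW(P): in U->P, the suffix after P is empty, so FOLLOW(P) ⊇ FOLLOW(U) = {$}; in U->U' P, the suffix after P is empty, so FOLLOW(P) ⊇ FOLLOW(U) = {$}. Thus FOLLOW(P) = {$}.
FOLLOW(U'): in U->U' P, U' is followed by P with FIRST {ε, y}; in U->U' P, the suffix after U' is nullable, so FOLLOW(U') ⊇ FOLLOW(U) = {$}; in S->U' S U' z (occurrence 1), U' is followed by S U' z with FIRST {x, z}; in S->U' S U' z (occurrence 2), U' is followed by z with FIRST {z}; in S->U', the suffix after U' is empty, so FOLLOW(U') ⊇ FOLLOW(S) = {x, z}. Thus FOLLOW(U') = {$, x, y, z}.

{$, x, y, z}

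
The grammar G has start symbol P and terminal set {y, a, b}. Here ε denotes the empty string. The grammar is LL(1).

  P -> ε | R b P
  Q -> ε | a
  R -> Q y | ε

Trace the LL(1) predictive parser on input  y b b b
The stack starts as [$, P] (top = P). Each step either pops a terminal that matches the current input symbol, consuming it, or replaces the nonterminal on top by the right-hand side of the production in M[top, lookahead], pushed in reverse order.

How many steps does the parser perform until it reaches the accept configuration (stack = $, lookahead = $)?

step 1: stack=$ P  input=y b b b $  — expand P -> R b P
step 2: stack=$ P b R  input=y b b b $  — expand R -> Q y
step 3: stack=$ P b y Q  input=y b b b $  — expand Q -> ε
step 4: stack=$ P b y  input=y b b b $  — match y
step 5: stack=$ P b  input=b b b $  — match b
step 6: stack=$ P  input=b b $  — expand P -> R b P
step 7: stack=$ P b R  input=b b $  — expand R -> ε
step 8: stack=$ P b  input=b b $  — match b
step 9: stack=$ P  input=b $  — expand P -> R b P
step 10: stack=$ P b R  input=b $  — expand R -> ε
step 11: stack=$ P b  input=b $  — match b
step 12: stack=$ P  input=$  — expand P -> ε
Accept reached after 12 steps.

12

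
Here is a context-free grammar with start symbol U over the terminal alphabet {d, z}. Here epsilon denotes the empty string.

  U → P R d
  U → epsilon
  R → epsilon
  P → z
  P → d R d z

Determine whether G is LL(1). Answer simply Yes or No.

Yes

FIRST(U) = {epsilon, d, z}
FIRST(R) = {epsilon}
FIRST(P) = {d, z}
FOLLOW(U) = {$}
FOLLOW(R) = {d}
FOLLOW(P) = {d}
Each cell of M receives at most one production.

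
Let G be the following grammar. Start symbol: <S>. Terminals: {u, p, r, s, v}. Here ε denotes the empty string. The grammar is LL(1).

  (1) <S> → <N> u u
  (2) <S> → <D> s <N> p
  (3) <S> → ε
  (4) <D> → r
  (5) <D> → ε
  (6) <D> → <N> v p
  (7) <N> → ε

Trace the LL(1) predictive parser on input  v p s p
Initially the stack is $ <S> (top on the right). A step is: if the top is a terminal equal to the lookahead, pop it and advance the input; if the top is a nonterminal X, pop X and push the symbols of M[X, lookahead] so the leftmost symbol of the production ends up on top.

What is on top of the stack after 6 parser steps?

     Stack              Input      Action
  1  $ <S>              v p s p $  expand <S> → <D> s <N> p
  2  $ p <N> s <D>      v p s p $  expand <D> → <N> v p
  3  $ p <N> s p v <N>  v p s p $  expand <N> → ε
  4  $ p <N> s p v      v p s p $  match v
  5  $ p <N> s p        p s p $    match p
  6  $ p <N> s          s p $      match s
Stack after step 6: $ p <N> (top = <N>).

<N>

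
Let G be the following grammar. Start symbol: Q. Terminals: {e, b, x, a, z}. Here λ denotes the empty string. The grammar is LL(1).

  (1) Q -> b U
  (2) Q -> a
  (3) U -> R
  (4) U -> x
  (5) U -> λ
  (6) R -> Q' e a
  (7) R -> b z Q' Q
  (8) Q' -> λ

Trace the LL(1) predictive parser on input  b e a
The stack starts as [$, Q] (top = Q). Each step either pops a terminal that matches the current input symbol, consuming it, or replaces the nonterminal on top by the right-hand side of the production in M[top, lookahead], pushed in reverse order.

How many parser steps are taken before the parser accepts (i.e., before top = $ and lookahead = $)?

7

     Stack     Input    Action
  1  $ Q       b e a $  expand Q -> b U
  2  $ U b     b e a $  match b
  3  $ U       e a $    expand U -> R
  4  $ R       e a $    expand R -> Q' e a
  5  $ a e Q'  e a $    expand Q' -> λ
  6  $ a e     e a $    match e
  7  $ a       a $      match a
Accept reached after 7 steps.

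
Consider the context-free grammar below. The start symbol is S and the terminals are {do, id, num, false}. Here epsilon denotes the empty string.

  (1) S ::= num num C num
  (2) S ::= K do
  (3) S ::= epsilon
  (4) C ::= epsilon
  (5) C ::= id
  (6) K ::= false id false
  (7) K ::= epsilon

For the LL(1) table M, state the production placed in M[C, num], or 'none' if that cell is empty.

FIRST(C) = {epsilon, id}
FIRST(K) = {epsilon, false}
FIRST(S) = {epsilon, do, false, num}  (via K do)
FOLLOW(S) includes $ since S is the start symbol.
FOLLOW(C): in S::=num num C num, C is followed by num with FIRST {num}. Thus FOLLOW(C) = {num}.
For C ::= epsilon: FIRST(epsilon) = {epsilon}, so it goes in M[C, t] for t ∈ {}; since epsilon ∈ FIRST, also for every t ∈ FOLLOW(C) = {num}.
For C ::= id: FIRST(id) = {id}, so it goes in M[C, t] for t ∈ {id}.

C ::= epsilon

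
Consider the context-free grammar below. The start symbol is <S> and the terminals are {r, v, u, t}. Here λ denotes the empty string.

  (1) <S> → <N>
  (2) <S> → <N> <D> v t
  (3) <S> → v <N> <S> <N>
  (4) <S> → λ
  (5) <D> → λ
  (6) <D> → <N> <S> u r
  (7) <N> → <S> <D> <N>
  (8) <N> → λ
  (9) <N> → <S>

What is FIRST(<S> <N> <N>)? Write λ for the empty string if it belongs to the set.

{λ, u, v}

FIRST(<S>) = {λ, u, v}  (via <N>, <N> <D> v t)
FIRST(<D>) = {λ, u, v}  (via <N> <S> u r)
FIRST(<N>) = {λ, u, v}  (via <S> <D> <N>, <S>)
FIRST(<S> <N> <N>): take FIRST of each symbol in turn, carrying on past any symbol whose FIRST contains λ; result {λ, u, v}.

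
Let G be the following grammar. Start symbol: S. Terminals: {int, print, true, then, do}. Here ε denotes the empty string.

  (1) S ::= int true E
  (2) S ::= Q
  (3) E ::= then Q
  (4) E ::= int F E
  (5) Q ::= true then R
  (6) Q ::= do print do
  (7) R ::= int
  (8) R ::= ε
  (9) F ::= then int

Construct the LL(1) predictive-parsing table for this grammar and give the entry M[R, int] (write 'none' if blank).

FIRST(E): from E::=then Q we get {then}; from E::=int F E we get {int}. So FIRST(E) = {int, then}.
FIRST(Q): from Q::=true then R we get {true}; from Q::=do print do we get {do}. So FIRST(Q) = {do, true}.
FIRST(R): from R::=int we get {int}; from R::=ε we get {ε}. So FIRST(R) = {ε, int}.
FIRST(F): from F::=then int we get {then}. So FIRST(F) = {then}.
FIRST(S): from S::=int true E we get {int}; from S::=Q we get {do, true}. So FIRST(S) = {do, int, true}.
FOLLOW(S) includes $ since S is the start symbol.
FOLLOW(Q): in S::=Q, the suffix after Q is empty, so FOLLOW(Q) ⊇ FOLLOW(S) = {$}; in E::=then Q, the suffix after Q is empty, so FOLLOW(Q) ⊇ FOLLOW(E) = {$}. Thus FOLLOW(Q) = {$}.
FOLLOW(R): in Q::=true then R, the suffix after R is empty, so FOLLOW(R) ⊇ FOLLOW(Q) = {$}. Thus FOLLOW(R) = {$}.
For R ::= int: FIRST(int) = {int}, so it goes in M[R, t] for t ∈ {int}.
For R ::= ε: FIRST(ε) = {ε}, so it goes in M[R, t] for t ∈ {}; since ε ∈ FIRST, also for every t ∈ FOLLOW(R) = {$}.

R ::= int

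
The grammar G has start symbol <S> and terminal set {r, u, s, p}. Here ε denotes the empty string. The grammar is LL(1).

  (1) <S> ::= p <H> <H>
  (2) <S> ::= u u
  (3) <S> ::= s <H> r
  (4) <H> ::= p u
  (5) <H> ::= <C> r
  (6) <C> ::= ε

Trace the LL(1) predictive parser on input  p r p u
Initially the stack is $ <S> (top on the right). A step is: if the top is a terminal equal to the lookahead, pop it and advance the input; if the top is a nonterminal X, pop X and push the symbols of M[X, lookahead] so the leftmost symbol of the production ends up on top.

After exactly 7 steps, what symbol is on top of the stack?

u

     Stack        Input      Action
  1  $ <S>        p r p u $  expand <S> ::= p <H> <H>
  2  $ <H> <H> p  p r p u $  match p
  3  $ <H> <H>    r p u $    expand <H> ::= <C> r
  4  $ <H> r <C>  r p u $    expand <C> ::= ε
  5  $ <H> r      r p u $    match r
  6  $ <H>        p u $      expand <H> ::= p u
  7  $ u p        p u $      match p
Stack after step 7: $ u (top = u).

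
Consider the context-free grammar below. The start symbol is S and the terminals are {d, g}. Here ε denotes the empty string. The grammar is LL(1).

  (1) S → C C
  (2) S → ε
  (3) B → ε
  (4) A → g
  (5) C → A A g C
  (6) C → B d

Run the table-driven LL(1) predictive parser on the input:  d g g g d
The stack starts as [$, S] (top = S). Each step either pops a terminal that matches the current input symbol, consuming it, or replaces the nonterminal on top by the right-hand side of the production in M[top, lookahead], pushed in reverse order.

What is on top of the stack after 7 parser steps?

A

step 1: stack=$ S  input=d g g g d $  — expand S → C C
step 2: stack=$ C C  input=d g g g d $  — expand C → B d
step 3: stack=$ C d B  input=d g g g d $  — expand B → ε
step 4: stack=$ C d  input=d g g g d $  — match d
step 5: stack=$ C  input=g g g d $  — expand C → A A g C
step 6: stack=$ C g A A  input=g g g d $  — expand A → g
step 7: stack=$ C g A g  input=g g g d $  — match g
Stack after step 7: $ C g A (top = A).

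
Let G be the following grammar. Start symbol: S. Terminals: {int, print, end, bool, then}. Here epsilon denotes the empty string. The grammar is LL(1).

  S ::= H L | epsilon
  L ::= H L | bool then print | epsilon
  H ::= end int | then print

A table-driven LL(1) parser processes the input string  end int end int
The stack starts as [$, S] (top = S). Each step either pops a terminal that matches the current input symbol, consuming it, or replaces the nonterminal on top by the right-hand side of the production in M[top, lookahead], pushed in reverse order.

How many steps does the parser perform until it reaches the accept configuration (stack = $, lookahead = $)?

     Stack        Input              Action
  1  $ S          end int end int $  expand S ::= H L
  2  $ L H        end int end int $  expand H ::= end int
  3  $ L int end  end int end int $  match end
  4  $ L int      int end int $      match int
  5  $ L          end int $          expand L ::= H L
  6  $ L H        end int $          expand H ::= end int
  7  $ L int end  end int $          match end
  8  $ L int      int $              match int
  9  $ L          $                  expand L ::= epsilon
Accept reached after 9 steps.

9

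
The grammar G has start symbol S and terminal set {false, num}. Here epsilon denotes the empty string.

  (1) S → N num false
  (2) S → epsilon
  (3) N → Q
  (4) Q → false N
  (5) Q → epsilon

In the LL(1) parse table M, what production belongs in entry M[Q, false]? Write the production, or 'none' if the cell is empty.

FIRST(Q) = {epsilon, false}
FIRST(N) = {epsilon, false}  (via Q)
FIRST(S) = {epsilon, false, num}  (via N num false)
FOLLOW(S) includes $ since S is the start symbol.
FOLLOW(N): in S→N num false, N is followed by num false with FIRST {num}; in Q→false N, the suffix after N is empty, so FOLLOW(N) ⊇ FOLLOW(Q) = {num}. Thus FOLLOW(N) = {num}.
FOLLOW(Q): in N→Q, the suffix after Q is empty, so FOLLOW(Q) ⊇ FOLLOW(N) = {num}. Thus FOLLOW(Q) = {num}.
For Q → false N: FIRST(false N) = {false}, so it goes in M[Q, t] for t ∈ {false}.
For Q → epsilon: FIRST(epsilon) = {epsilon}, so it goes in M[Q, t] for t ∈ {}; since epsilon ∈ FIRST, also for every t ∈ FOLLOW(Q) = {num}.

Q → false N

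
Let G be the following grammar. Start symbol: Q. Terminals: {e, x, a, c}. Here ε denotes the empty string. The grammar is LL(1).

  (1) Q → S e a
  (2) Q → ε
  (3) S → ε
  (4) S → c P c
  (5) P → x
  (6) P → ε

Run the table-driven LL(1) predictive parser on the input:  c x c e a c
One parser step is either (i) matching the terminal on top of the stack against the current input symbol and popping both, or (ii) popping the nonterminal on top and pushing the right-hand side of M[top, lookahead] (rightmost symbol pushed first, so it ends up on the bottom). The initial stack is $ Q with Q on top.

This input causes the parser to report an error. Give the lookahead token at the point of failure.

c

     Stack        Input          Action
  1  $ Q          c x c e a c $  expand Q → S e a
  2  $ a e S      c x c e a c $  expand S → c P c
  3  $ a e c P c  c x c e a c $  match c
  4  $ a e c P    x c e a c $    expand P → x
  5  $ a e c x    x c e a c $    match x
  6  $ a e c      c e a c $      match c
  7  $ a e        e a c $        match e
  8  $ a          a c $          match a
  9  $            c $            error: stack empty but input remains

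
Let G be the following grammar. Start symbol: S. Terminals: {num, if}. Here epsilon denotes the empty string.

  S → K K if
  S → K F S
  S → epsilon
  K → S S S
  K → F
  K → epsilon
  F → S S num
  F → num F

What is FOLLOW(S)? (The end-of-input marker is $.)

FIRST(S): from S→K K if we get {if, num}; from S→K F S we get {if, num}; from S→epsilon we get {epsilon}. So FIRST(S) = {epsilon, if, num}.
FIRST(F): from F→S S num we get {if, num}; from F→num F we get {num}. So FIRST(F) = {if, num}.
FIRST(K): from K→S S S we get {epsilon, if, num}; from K→F we get {if, num}; from K→epsilon we get {epsilon}. So FIRST(K) = {epsilon, if, num}.
FOLLOW(S) includes $ since S is the start symbol.
FOLLOW(K): in S→K K if (occurrence 1), K is followed by K if with FIRST {if, num}; in S→K K if (occurrence 2), K is followed by if with FIRST {if}; in S→K F S, K is followed by F S with FIRST {if, num}. Thus FOLLOW(K) = {if, num}.
FOLLOW(S): in S→K F S, the suffix after S is empty (adds nothing new); in K→S S S (occurrence 1), S is followed by S S with FIRST {epsilon, if, num}; in K→S S S (occurrence 1), the suffix after S is nullable, so FOLLOW(S) ⊇ FOLLOW(K) = {if, num}; in K→S S S (occurrence 2), S is followed by S with FIRST {epsilon, if, num}; in K→S S S (occurrence 2), the suffix after S is nullable, so FOLLOW(S) ⊇ FOLLOW(K) = {if, num}; in K→S S S (occurrence 3), the suffix after S is empty, so FOLLOW(S) ⊇ FOLLOW(K) = {if, num}; in F→S S num (occurrence 1), S is followed by S num with FIRST {if, num}; in F→S S num (occurrence 2), S is followed by num with FIRST {num}. Thus FOLLOW(S) = {$, if, num}.
FOLLOW(F): in S→K F S, F is followed by S with FIRST {epsilon, if, num}; in S→K F S, the suffix after F is nullable, so FOLLOW(F) ⊇ FOLLOW(S) = {$, if, num}; in K→F, the suffix after F is empty, so FOLLOW(F) ⊇ FOLLOW(K) = {if, num}; in F→num F, the suffix after F is empty (adds nothing new). Thus FOLLOW(F) = {$, if, num}.

{$, if, num}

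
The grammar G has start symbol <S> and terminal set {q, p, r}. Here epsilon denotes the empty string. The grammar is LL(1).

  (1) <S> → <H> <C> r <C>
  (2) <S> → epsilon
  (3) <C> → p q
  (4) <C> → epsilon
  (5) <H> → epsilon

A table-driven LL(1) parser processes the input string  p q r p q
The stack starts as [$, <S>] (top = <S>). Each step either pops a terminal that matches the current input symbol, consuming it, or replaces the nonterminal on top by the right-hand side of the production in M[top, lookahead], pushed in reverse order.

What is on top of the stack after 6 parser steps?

     Stack            Input        Action
  1  $ <S>            p q r p q $  expand <S> → <H> <C> r <C>
  2  $ <C> r <C> <H>  p q r p q $  expand <H> → epsilon
  3  $ <C> r <C>      p q r p q $  expand <C> → p q
  4  $ <C> r q p      p q r p q $  match p
  5  $ <C> r q        q r p q $    match q
  6  $ <C> r          r p q $      match r
Stack after step 6: $ <C> (top = <C>).

<C>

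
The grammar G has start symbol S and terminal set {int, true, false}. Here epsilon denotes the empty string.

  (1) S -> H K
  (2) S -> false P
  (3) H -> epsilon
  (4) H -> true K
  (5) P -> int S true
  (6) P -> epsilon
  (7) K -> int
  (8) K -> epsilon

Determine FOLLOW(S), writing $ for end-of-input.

{$, true}

FIRST(H): from H->epsilon we get {epsilon}; from H->true K we get {true}. So FIRST(H) = {epsilon, true}.
FIRST(P): from P->int S true we get {int}; from P->epsilon we get {epsilon}. So FIRST(P) = {epsilon, int}.
FIRST(K): from K->int we get {int}; from K->epsilon we get {epsilon}. So FIRST(K) = {epsilon, int}.
FIRST(S): from S->H K we get {epsilon, int, true}; from S->false P we get {false}. So FIRST(S) = {epsilon, false, int, true}.
FOLLOW(S) includes $ since S is the start symbol.
FOLLOW(S): in P->int S true, S is followed by true with FIRST {true}. Thus FOLLOW(S) = {$, true}.
FOLLOW(H): in S->H K, H is followed by K with FIRST {epsilon, int}; in S->H K, the suffix after H is nullable, so FOLLOW(H) ⊇ FOLLOW(S) = {$, true}. Thus FOLLOW(H) = {$, int, true}.
FOLLOW(P): in S->false P, the suffix after P is empty, so FOLLOW(P) ⊇ FOLLOW(S) = {$, true}. Thus FOLLOW(P) = {$, true}.
FOLLOW(K): in S->H K, the suffix after K is empty, so FOLLOW(K) ⊇ FOLLOW(S) = {$, true}; in H->true K, the suffix after K is empty, so FOLLOW(K) ⊇ FOLLOW(H) = {$, int, true}. Thus FOLLOW(K) = {$, int, true}.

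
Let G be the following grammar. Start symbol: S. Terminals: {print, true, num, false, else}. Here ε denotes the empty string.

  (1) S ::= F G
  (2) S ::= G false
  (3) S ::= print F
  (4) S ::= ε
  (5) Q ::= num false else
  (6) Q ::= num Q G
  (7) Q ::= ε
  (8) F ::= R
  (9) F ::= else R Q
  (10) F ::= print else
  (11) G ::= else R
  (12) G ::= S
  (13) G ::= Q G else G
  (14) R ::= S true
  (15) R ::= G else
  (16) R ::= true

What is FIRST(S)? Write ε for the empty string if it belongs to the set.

FIRST(Q) = {ε, num}
FIRST(S) = {ε, else, false, num, print, true}  (via F G, G false)
FIRST(G) = {ε, else, false, num, print, true}  (via S, Q G else G)
FIRST(R) = {else, false, num, print, true}  (via S true, G else)
FIRST(F) = {else, false, num, print, true}  (via R)

{ε, else, false, num, print, true}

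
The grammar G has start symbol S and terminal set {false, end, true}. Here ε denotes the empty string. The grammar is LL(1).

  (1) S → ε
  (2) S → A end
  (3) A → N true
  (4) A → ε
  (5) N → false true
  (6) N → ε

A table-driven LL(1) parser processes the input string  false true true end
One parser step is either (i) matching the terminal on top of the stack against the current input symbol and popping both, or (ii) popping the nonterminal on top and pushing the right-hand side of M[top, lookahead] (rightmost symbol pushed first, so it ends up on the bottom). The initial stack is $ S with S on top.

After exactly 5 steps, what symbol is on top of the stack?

     Stack                  Input                  Action
  1  $ S                    false true true end $  expand S → A end
  2  $ end A                false true true end $  expand A → N true
  3  $ end true N           false true true end $  expand N → false true
  4  $ end true true false  false true true end $  match false
  5  $ end true true        true true end $        match true
Stack after step 5: $ end true (top = true).

true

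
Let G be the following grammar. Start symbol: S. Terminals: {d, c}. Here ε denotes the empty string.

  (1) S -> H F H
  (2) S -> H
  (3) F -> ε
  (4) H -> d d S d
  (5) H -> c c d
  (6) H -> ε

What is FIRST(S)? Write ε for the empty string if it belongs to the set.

FIRST(F) = {ε}
FIRST(H) = {ε, c, d}
FIRST(S) = {ε, c, d}  (via H F H, H)

{ε, c, d}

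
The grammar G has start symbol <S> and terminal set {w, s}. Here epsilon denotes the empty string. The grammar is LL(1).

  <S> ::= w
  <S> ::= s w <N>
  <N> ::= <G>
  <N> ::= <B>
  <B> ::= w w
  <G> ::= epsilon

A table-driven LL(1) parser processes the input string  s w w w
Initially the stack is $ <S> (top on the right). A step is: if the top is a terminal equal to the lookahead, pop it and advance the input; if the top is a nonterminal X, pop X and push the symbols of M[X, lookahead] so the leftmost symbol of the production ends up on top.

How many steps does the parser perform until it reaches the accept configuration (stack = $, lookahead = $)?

step 1: stack=$ <S>  input=s w w w $  — expand <S> ::= s w <N>
step 2: stack=$ <N> w s  input=s w w w $  — match s
step 3: stack=$ <N> w  input=w w w $  — match w
step 4: stack=$ <N>  input=w w $  — expand <N> ::= <B>
step 5: stack=$ <B>  input=w w $  — expand <B> ::= w w
step 6: stack=$ w w  input=w w $  — match w
step 7: stack=$ w  input=w $  — match w
Accept reached after 7 steps.

7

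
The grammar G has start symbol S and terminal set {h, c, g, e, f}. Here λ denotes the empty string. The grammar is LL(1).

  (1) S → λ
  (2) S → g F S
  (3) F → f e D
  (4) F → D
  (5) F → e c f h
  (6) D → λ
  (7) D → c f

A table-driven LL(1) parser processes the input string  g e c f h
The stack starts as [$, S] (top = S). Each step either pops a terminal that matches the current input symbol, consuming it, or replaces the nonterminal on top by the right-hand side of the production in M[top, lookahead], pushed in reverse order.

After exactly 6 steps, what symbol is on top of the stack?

h

step 1: stack=$ S  input=g e c f h $  — expand S → g F S
step 2: stack=$ S F g  input=g e c f h $  — match g
step 3: stack=$ S F  input=e c f h $  — expand F → e c f h
step 4: stack=$ S h f c e  input=e c f h $  — match e
step 5: stack=$ S h f c  input=c f h $  — match c
step 6: stack=$ S h f  input=f h $  — match f
Stack after step 6: $ S h (top = h).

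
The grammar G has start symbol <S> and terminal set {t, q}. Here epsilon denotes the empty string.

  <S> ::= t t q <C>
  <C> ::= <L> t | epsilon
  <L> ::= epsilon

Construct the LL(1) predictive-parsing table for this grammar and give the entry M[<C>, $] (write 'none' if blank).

<C> ::= epsilon

FIRST(<S>): from <S>::=t t q <C> we get {t}. So FIRST(<S>) = {t}.
FIRST(<L>): from <L>::=epsilon we get {epsilon}. So FIRST(<L>) = {epsilon}.
FIRST(<C>): from <C>::=<L> t we get {t}; from <C>::=epsilon we get {epsilon}. So FIRST(<C>) = {epsilon, t}.
FOLLOW(<S>) includes $ since <S> is the start symbol.
FOLLOW(<S>): <S> appears on no right-hand side. Thus FOLLOW(<S>) = {$}.
FOLLOW(<C>): in <S>::=t t q <C>, the suffix after <C> is empty, so FOLLOW(<C>) ⊇ FOLLOW(<S>) = {$}. Thus FOLLOW(<C>) = {$}.
For <C> ::= <L> t: FIRST(<L> t) = {t}, so it goes in M[<C>, t] for t ∈ {t}.
For <C> ::= epsilon: FIRST(epsilon) = {epsilon}, so it goes in M[<C>, t] for t ∈ {}; since epsilon ∈ FIRST, also for every t ∈ FOLLOW(<C>) = {$}.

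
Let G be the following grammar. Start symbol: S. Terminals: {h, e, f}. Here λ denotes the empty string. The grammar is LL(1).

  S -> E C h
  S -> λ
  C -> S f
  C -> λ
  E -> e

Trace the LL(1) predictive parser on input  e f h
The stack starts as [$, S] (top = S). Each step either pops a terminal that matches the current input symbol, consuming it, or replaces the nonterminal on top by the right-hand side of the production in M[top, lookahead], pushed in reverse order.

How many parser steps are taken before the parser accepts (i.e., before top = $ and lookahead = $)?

step 1: stack=$ S  input=e f h $  — expand S -> E C h
step 2: stack=$ h C E  input=e f h $  — expand E -> e
step 3: stack=$ h C e  input=e f h $  — match e
step 4: stack=$ h C  input=f h $  — expand C -> S f
step 5: stack=$ h f S  input=f h $  — expand S -> λ
step 6: stack=$ h f  input=f h $  — match f
step 7: stack=$ h  input=h $  — match h
Accept reached after 7 steps.

7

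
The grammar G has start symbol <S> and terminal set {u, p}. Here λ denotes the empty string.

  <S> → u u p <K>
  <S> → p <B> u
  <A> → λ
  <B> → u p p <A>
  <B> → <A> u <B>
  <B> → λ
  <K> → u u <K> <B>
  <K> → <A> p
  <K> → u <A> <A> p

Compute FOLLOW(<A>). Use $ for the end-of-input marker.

FIRST(<S>): from <S>→u u p <K> we get {u}; from <S>→p <B> u we get {p}. So FIRST(<S>) = {p, u}.
FIRST(<A>): from <A>→λ we get {λ}. So FIRST(<A>) = {λ}.
FIRST(<B>): from <B>→u p p <A> we get {u}; from <B>→<A> u <B> we get {u}; from <B>→λ we get {λ}. So FIRST(<B>) = {λ, u}.
FIRST(<K>): from <K>→u u <K> <B> we get {u}; from <K>→<A> p we get {p}; from <K>→u <A> <A> p we get {u}. So FIRST(<K>) = {p, u}.
FOLLOW(<S>) includes $ since <S> is the start symbol.
FOLLOW(<S>): <S> appears on no right-hand side. Thus FOLLOW(<S>) = {$}.
FOLLOW(<K>): in <S>→u u p <K>, the suffix after <K> is empty, so FOLLOW(<K>) ⊇ FOLLOW(<S>) = {$}; in <K>→u u <K> <B>, <K> is followed by <B> with FIRST {λ, u}; in <K>→u u <K> <B>, the suffix after <K> is nullable (adds nothing new). Thus FOLLOW(<K>) = {$, u}.
FOLLOW(<B>): in <S>→p <B> u, <B> is followed by u with FIRST {u}; in <B>→<A> u <B>, the suffix after <B> is empty (adds nothing new); in <K>→u u <K> <B>, the suffix after <B> is empty, so FOLLOW(<B>) ⊇ FOLLOW(<K>) = {$, u}. Thus FOLLOW(<B>) = {$, u}.
FOLLOW(<A>): in <B>→u p p <A>, the suffix after <A> is empty, so FOLLOW(<A>) ⊇ FOLLOW(<B>) = {$, u}; in <B>→<A> u <B>, <A> is followed by u <B> with FIRST {u}; in <K>→<A> p, <A> is followed by p with FIRST {p}; in <K>→u <A> <A> p (occurrence 1), <A> is followed by <A> p with FIRST {p}; in <K>→u <A> <A> p (occurrence 2), <A> is followed by p with FIRST {p}. Thus FOLLOW(<A>) = {$, p, u}.

{$, p, u}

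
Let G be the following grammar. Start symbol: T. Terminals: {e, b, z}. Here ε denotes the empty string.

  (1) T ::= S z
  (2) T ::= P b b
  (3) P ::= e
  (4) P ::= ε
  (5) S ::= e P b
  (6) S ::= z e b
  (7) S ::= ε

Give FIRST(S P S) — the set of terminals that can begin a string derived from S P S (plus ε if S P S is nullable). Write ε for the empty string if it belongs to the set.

FIRST(P): from P::=e we get {e}; from P::=ε we get {ε}. So FIRST(P) = {ε, e}.
FIRST(S): from S::=e P b we get {e}; from S::=z e b we get {z}; from S::=ε we get {ε}. So FIRST(S) = {ε, e, z}.
FIRST(T): from T::=S z we get {e, z}; from T::=P b b we get {b, e}. So FIRST(T) = {b, e, z}.
FIRST(S P S): take FIRST of each symbol in turn, carrying on past any symbol whose FIRST contains ε; result {ε, e, z}.

{ε, e, z}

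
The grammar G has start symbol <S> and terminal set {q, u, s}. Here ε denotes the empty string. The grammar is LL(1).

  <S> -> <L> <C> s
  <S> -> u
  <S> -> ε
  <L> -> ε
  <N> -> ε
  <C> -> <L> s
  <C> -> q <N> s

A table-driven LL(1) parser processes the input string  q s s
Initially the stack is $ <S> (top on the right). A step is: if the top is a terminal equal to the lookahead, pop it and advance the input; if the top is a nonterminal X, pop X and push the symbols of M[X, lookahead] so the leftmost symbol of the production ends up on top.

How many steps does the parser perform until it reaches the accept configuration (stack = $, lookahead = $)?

step 1: stack=$ <S>  input=q s s $  — expand <S> -> <L> <C> s
step 2: stack=$ s <C> <L>  input=q s s $  — expand <L> -> ε
step 3: stack=$ s <C>  input=q s s $  — expand <C> -> q <N> s
step 4: stack=$ s s <N> q  input=q s s $  — match q
step 5: stack=$ s s <N>  input=s s $  — expand <N> -> ε
step 6: stack=$ s s  input=s s $  — match s
step 7: stack=$ s  input=s $  — match s
Accept reached after 7 steps.

7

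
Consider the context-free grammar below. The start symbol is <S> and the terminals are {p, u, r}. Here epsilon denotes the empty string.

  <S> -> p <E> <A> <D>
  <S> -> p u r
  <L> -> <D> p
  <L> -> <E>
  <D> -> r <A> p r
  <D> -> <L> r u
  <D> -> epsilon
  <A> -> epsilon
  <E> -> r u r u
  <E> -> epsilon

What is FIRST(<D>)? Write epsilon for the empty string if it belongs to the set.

FIRST(<S>): from <S>->p <E> <A> <D> we get {p}; from <S>->p u r we get {p}. So FIRST(<S>) = {p}.
FIRST(<A>): from <A>->epsilon we get {epsilon}. So FIRST(<A>) = {epsilon}.
FIRST(<E>): from <E>->r u r u we get {r}; from <E>->epsilon we get {epsilon}. So FIRST(<E>) = {epsilon, r}.
FIRST(<L>): from <L>-><D> p we get {p, r}; from <L>-><E> we get {epsilon, r}. So FIRST(<L>) = {epsilon, p, r}.
FIRST(<D>): from <D>->r <A> p r we get {r}; from <D>-><L> r u we get {p, r}; from <D>->epsilon we get {epsilon}. So FIRST(<D>) = {epsilon, p, r}.

{epsilon, p, r}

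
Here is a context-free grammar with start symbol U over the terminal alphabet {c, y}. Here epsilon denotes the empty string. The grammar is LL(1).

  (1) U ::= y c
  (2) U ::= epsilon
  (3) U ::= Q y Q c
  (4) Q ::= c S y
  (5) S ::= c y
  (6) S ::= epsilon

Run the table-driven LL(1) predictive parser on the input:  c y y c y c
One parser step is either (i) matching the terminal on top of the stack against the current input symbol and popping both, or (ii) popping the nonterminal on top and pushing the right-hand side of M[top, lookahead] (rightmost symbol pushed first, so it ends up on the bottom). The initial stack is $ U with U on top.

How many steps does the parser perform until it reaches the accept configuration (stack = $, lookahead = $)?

      Stack          Input          Action
   1  $ U            c y y c y c $  expand U ::= Q y Q c
   2  $ c Q y Q      c y y c y c $  expand Q ::= c S y
   3  $ c Q y y S c  c y y c y c $  match c
   4  $ c Q y y S    y y c y c $    expand S ::= epsilon
   5  $ c Q y y      y y c y c $    match y
   6  $ c Q y        y c y c $      match y
   7  $ c Q          c y c $        expand Q ::= c S y
   8  $ c y S c      c y c $        match c
   9  $ c y S        y c $          expand S ::= epsilon
  10  $ c y          y c $          match y
  11  $ c            c $            match c
Accept reached after 11 steps.

11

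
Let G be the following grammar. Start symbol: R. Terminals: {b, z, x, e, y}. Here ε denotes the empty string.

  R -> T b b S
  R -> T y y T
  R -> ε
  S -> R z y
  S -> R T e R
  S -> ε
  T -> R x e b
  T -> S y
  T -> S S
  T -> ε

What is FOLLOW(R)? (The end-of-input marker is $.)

{$, b, e, x, y, z}

FIRST(R) = {ε, b, e, x, y, z}  (via T b b S, T y y T)
FIRST(S) = {ε, b, e, x, y, z}  (via R z y, R T e R)
FIRST(T) = {ε, b, e, x, y, z}  (via R x e b, S y, S S)
FOLLOW(R) includes $ since R is the start symbol.
FOLLOW(R): in S->R z y, R is followed by z y with FIRST {z}; in S->R T e R (occurrence 1), R is followed by T e R with FIRST {b, e, x, y, z}; in S->R T e R (occurrence 2), the suffix after R is empty, so FOLLOW(R) ⊇ FOLLOW(S) = {$, b, e, x, y, z}; in T->R x e b, R is followed by x e b with FIRST {x}. Thus FOLLOW(R) = {$, b, e, x, y, z}.
FOLLOW(T): in R->T b b S, T is followed by b b S with FIRST {b}; in R->T y y T (occurrence 1), T is followed by y y T with FIRST {y}; in R->T y y T (occurrence 2), the suffix after T is empty, so FOLLOW(T) ⊇ FOLLOW(R) = {$, b, e, x, y, z}; in S->R T e R, T is followed by e R with FIRST {e}. Thus FOLLOW(T) = {$, b, e, x, y, z}.
FOLLOW(S): in R->T b b S, the suffix after S is empty, so FOLLOW(S) ⊇ FOLLOW(R) = {$, b, e, x, y, z}; in T->S y, S is followed by y with FIRST {y}; in T->S S (occurrence 1), S is followed by S with FIRST {ε, b, e, x, y, z}; in T->S S (occurrence 1), the suffix after S is nullable, so FOLLOW(S) ⊇ FOLLOW(T) = {$, b, e, x, y, z}; in T->S S (occurrence 2), the suffix after S is empty, so FOLLOW(S) ⊇ FOLLOW(T) = {$, b, e, x, y, z}. Thus FOLLOW(S) = {$, b, e, x, y, z}.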